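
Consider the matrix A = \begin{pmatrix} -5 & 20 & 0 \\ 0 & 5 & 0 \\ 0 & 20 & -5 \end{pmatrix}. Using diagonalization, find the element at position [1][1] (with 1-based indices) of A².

25

Characteristic polynomial: t^3 + 5t^2 - 25t - 125 = (t - 5)(t + 5)^2, so the eigenvalues are -5, -5, 5.
t=5: eigenvector (2, 1, 2).
t=-5: eigenvector (1, 0, 0).
t=-5: eigenvector (0, 0, 1).
P = [[2, 1, 0], [1, 0, 0], [2, 0, 1]], D = diag(5, -5, -5), P⁻¹ = [[0, 1, 0], [1, -2, 0], [0, -2, 1]].
A² = P·diag(25, 25, 25)·P⁻¹ = [[25, 0, 0], [0, 25, 0], [0, 0, 25]].
The requested entry is 25.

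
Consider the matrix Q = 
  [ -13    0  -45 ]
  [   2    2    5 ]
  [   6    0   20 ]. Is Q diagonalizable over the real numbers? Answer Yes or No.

Characteristic polynomial: p(λ) = λ^3 - 9λ^2 + 24λ - 20 = (λ - 5)(λ - 2)^2.
λ = 2 has algebraic multiplicity 2; rank(Q − 2I) = 2, so geometric multiplicity = 1.
Geometric multiplicity < algebraic multiplicity, so Q is not diagonalizable.

No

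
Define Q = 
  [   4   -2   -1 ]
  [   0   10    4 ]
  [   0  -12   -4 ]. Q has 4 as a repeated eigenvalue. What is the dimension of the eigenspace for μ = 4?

Q − 4I = [[0, -2, -1], [0, 6, 4], [0, -12, -8]].
This matrix has rank 2, so its null space has dimension 3 − 2 = 1.

1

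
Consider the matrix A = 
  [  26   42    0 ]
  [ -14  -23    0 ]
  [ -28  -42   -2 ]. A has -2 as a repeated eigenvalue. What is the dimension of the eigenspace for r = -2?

A + 2I = [[28, 42, 0], [-14, -21, 0], [-28, -42, 0]].
This matrix has rank 1, so its null space has dimension 3 − 1 = 2.

2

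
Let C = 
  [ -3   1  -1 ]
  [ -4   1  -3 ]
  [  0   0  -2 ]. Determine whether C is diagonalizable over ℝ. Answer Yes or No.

Characteristic polynomial: p(r) = r^3 + 4r^2 + 5r + 2 = (r + 1)^2(r + 2).
r = -1 has algebraic multiplicity 2; rank(C + 1I) = 2, so geometric multiplicity = 1.
Geometric multiplicity < algebraic multiplicity, so C is not diagonalizable.

No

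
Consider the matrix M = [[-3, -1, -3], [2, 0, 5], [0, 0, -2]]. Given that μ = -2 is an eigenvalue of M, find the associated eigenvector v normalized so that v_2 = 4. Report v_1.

M + 2I = [[-1, -1, -3], [2, 2, 5], [0, 0, 0]].
Solving (M + 2I)v = 0 gives the eigenspace spanned by (-4, 4, 0).
With v_2 = 4, v = (-4, 4, 0), so v_1 = -4.

-4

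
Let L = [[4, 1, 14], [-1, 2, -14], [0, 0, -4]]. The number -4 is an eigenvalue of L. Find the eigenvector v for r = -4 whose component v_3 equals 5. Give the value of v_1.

-10

L + 4I = [[8, 1, 14], [-1, 6, -14], [0, 0, 0]].
Solving (L + 4I)v = 0 gives the eigenspace spanned by (-10, 10, 5).
With v_3 = 5, v = (-10, 10, 5), so v_1 = -10.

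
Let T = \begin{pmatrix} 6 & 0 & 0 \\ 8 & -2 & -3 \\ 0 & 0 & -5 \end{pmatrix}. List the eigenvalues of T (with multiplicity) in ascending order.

-5, -2, 6

Characteristic polynomial: p(λ) = λ^3 + λ^2 - 32λ - 60 = (λ - 6)(λ + 2)(λ + 5).
Roots (with multiplicity): -5, -2, 6.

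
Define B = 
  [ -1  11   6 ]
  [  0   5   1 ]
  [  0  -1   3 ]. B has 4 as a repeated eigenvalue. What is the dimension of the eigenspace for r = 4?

B − 4I = [[-5, 11, 6], [0, 1, 1], [0, -1, -1]].
This matrix has rank 2, so its null space has dimension 3 − 2 = 1.

1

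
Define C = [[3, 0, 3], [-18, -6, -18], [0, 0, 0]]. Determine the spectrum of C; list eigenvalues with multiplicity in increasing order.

Characteristic polynomial: p(μ) = μ^3 + 3μ^2 - 18μ = μ(μ - 3)(μ + 6).
Roots (with multiplicity): -6, 0, 3.

-6, 0, 3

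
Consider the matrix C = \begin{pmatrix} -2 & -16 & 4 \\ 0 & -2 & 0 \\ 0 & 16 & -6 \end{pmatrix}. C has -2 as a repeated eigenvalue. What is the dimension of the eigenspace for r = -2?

2

C + 2I = [[0, -16, 4], [0, 0, 0], [0, 16, -4]].
This matrix has rank 1, so its null space has dimension 3 − 1 = 2.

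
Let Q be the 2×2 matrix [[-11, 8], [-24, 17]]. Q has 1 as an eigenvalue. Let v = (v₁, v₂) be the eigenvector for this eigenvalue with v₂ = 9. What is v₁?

6

Q − 1I = [[-12, 8], [-24, 16]].
Solving (Q − 1I)v = 0 gives the eigenspace spanned by (6, 9).
With v₂ = 9, v = (6, 9), so v₁ = 6.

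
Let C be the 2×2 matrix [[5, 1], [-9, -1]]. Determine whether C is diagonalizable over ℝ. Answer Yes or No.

No

Characteristic polynomial: p(μ) = μ^2 - 4μ + 4 = (μ - 2)^2.
μ = 2 has algebraic multiplicity 2; rank(C − 2I) = 1, so geometric multiplicity = 1.
Geometric multiplicity < algebraic multiplicity, so C is not diagonalizable.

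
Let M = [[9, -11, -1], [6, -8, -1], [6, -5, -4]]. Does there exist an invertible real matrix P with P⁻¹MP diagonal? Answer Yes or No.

Characteristic polynomial: p(λ) = λ^3 + 3λ^2 - 9λ - 27 = (λ - 3)(λ + 3)^2.
λ = -3 has algebraic multiplicity 2; rank(M + 3I) = 2, so geometric multiplicity = 1.
Geometric multiplicity < algebraic multiplicity, so M is not diagonalizable.

No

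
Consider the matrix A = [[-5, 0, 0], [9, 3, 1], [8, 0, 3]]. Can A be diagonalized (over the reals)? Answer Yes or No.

Characteristic polynomial: p(t) = t^3 - t^2 - 21t + 45 = (t - 3)^2(t + 5).
t = 3 has algebraic multiplicity 2; rank(A − 3I) = 2, so geometric multiplicity = 1.
Geometric multiplicity < algebraic multiplicity, so A is not diagonalizable.

No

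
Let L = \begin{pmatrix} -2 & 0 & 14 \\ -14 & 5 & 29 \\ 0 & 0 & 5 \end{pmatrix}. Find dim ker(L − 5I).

1

L − 5I = [[-7, 0, 14], [-14, 0, 29], [0, 0, 0]].
This matrix has rank 2, so its null space has dimension 3 − 2 = 1.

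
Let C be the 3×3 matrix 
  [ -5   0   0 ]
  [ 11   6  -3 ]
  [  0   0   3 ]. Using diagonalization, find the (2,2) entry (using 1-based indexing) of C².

36

Characteristic polynomial: r^3 - 4r^2 - 27r + 90 = (r - 6)(r - 3)(r + 5), so the eigenvalues are -5, 3, 6.
r=-5: eigenvector (1, -1, 0).
r=3: eigenvector (0, 1, 1).
r=6: eigenvector (0, 1, 0).
P = [[1, 0, 0], [-1, 1, 1], [0, 1, 0]], D = diag(-5, 3, 6), P⁻¹ = [[1, 0, 0], [0, 0, 1], [1, 1, -1]].
C² = P·diag(25, 9, 36)·P⁻¹ = [[25, 0, 0], [11, 36, -27], [0, 0, 9]].
The requested entry is 36.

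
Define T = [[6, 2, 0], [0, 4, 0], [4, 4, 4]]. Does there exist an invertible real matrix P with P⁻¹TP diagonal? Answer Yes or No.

Characteristic polynomial: p(r) = r^3 - 14r^2 + 64r - 96 = (r - 6)(r - 4)^2.
r = 4 has algebraic multiplicity 2; rank(T − 4I) = 1, so geometric multiplicity = 2.
Every eigenvalue has geometric = algebraic multiplicity, so T is diagonalizable.

Yes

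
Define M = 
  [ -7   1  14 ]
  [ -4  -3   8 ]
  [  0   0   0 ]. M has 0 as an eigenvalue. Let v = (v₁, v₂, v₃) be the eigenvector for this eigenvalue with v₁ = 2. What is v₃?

1

M = [[-7, 1, 14], [-4, -3, 8], [0, 0, 0]].
Solving (M)v = 0 gives the eigenspace spanned by (2, 0, 1).
With v₁ = 2, v = (2, 0, 1), so v₃ = 1.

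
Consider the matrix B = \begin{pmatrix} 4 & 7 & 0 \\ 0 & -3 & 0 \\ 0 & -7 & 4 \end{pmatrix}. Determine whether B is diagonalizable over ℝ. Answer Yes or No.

Characteristic polynomial: p(t) = t^3 - 5t^2 - 8t + 48 = (t - 4)^2(t + 3).
t = 4 has algebraic multiplicity 2; rank(B − 4I) = 1, so geometric multiplicity = 2.
Every eigenvalue has geometric = algebraic multiplicity, so B is diagonalizable.

Yes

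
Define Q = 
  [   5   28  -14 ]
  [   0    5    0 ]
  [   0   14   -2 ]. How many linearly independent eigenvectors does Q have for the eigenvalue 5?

Q − 5I = [[0, 28, -14], [0, 0, 0], [0, 14, -7]].
This matrix has rank 1, so its null space has dimension 3 − 1 = 2.

2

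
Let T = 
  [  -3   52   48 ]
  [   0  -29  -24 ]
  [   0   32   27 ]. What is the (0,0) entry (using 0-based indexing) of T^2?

9

Characteristic polynomial: μ^3 + 5μ^2 - 9μ - 45 = (μ - 3)(μ + 3)(μ + 5), so the eigenvalues are -5, -3, 3.
μ=3: eigenvector (-6, 3, -4).
μ=-3: eigenvector (1, 0, 0).
μ=-5: eigenvector (-2, 1, -1).
P = [[-6, 1, -2], [3, 0, 1], [-4, 0, -1]], D = diag(3, -3, -5), P⁻¹ = [[0, -1, -1], [1, 2, 0], [0, 4, 3]].
T² = P·diag(9, 9, 25)·P⁻¹ = [[9, -128, -96], [0, 73, 48], [0, -64, -39]].
The requested entry is 9.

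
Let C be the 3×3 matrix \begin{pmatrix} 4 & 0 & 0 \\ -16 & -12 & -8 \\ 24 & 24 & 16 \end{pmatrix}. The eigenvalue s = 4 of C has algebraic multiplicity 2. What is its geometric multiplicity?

C − 4I = [[0, 0, 0], [-16, -16, -8], [24, 24, 12]].
This matrix has rank 1, so its null space has dimension 3 − 1 = 2.

2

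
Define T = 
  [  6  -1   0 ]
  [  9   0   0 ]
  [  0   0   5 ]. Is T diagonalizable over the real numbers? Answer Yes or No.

Characteristic polynomial: p(λ) = λ^3 - 11λ^2 + 39λ - 45 = (λ - 5)(λ - 3)^2.
λ = 3 has algebraic multiplicity 2; rank(T − 3I) = 2, so geometric multiplicity = 1.
Geometric multiplicity < algebraic multiplicity, so T is not diagonalizable.

No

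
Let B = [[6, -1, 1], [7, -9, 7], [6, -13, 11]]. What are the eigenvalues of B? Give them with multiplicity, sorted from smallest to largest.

Characteristic polynomial: p(λ) = λ^3 - 8λ^2 + 5λ + 50 = (λ - 5)^2(λ + 2).
Roots (with multiplicity): -2, 5, 5.

-2, 5, 5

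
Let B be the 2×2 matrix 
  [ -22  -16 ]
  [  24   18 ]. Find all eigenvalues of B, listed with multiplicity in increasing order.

-6, 2

Characteristic polynomial: p(λ) = λ^2 + 4λ - 12 = (λ - 2)(λ + 6).
Roots (with multiplicity): -6, 2.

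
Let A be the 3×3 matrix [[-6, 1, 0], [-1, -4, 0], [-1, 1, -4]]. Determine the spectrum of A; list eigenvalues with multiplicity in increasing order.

-5, -5, -4

Characteristic polynomial: p(λ) = λ^3 + 14λ^2 + 65λ + 100 = (λ + 4)(λ + 5)^2.
Roots (with multiplicity): -5, -5, -4.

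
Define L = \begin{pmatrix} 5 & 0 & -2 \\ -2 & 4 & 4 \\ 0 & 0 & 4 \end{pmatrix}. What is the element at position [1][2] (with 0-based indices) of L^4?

1476

Characteristic polynomial: r^3 - 13r^2 + 56r - 80 = (r - 5)(r - 4)^2, so the eigenvalues are 4, 4, 5.
r=5: eigenvector (1, -2, 0).
r=4: eigenvector (0, 1, 0).
r=4: eigenvector (2, -5, 1).
P = [[1, 0, 2], [-2, 1, -5], [0, 0, 1]], D = diag(5, 4, 4), P⁻¹ = [[1, 0, -2], [2, 1, 1], [0, 0, 1]].
L⁴ = P·diag(625, 256, 256)·P⁻¹ = [[625, 0, -738], [-738, 256, 1476], [0, 0, 256]].
The requested entry is 1476.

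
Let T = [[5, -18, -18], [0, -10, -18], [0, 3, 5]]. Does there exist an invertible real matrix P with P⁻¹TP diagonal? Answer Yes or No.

Yes

Characteristic polynomial: p(r) = r^3 - 21r - 20 = (r - 5)(r + 1)(r + 4).
All 3 eigenvalues are distinct, so T is diagonalizable.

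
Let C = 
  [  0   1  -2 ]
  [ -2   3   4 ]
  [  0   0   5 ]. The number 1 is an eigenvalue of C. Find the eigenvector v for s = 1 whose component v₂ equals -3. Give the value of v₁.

C − 1I = [[-1, 1, -2], [-2, 2, 4], [0, 0, 4]].
Solving (C − 1I)v = 0 gives the eigenspace spanned by (-3, -3, 0).
With v₂ = -3, v = (-3, -3, 0), so v₁ = -3.

-3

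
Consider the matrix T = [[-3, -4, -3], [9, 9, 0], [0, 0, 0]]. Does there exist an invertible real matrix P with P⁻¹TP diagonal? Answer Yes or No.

Characteristic polynomial: p(r) = r^3 - 6r^2 + 9r = r(r - 3)^2.
r = 3 has algebraic multiplicity 2; rank(T − 3I) = 2, so geometric multiplicity = 1.
Geometric multiplicity < algebraic multiplicity, so T is not diagonalizable.

No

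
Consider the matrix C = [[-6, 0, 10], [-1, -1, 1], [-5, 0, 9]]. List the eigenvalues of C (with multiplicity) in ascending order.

Characteristic polynomial: p(r) = r^3 - 2r^2 - 7r - 4 = (r - 4)(r + 1)^2.
Roots (with multiplicity): -1, -1, 4.

-1, -1, 4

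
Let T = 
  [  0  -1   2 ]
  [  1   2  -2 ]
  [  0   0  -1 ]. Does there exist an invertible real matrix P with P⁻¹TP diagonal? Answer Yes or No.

No

Characteristic polynomial: p(s) = s^3 - s^2 - s + 1 = (s - 1)^2(s + 1).
s = 1 has algebraic multiplicity 2; rank(T − 1I) = 2, so geometric multiplicity = 1.
Geometric multiplicity < algebraic multiplicity, so T is not diagonalizable.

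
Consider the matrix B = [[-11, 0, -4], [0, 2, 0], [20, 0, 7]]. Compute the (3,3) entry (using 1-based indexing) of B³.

103

Characteristic polynomial: t^3 + 2t^2 - 5t - 6 = (t - 2)(t + 1)(t + 3), so the eigenvalues are -3, -1, 2.
t=-3: eigenvector (1, 0, -2).
t=2: eigenvector (0, 1, 0).
t=-1: eigenvector (-2, 0, 5).
P = [[1, 0, -2], [0, 1, 0], [-2, 0, 5]], D = diag(-3, 2, -1), P⁻¹ = [[5, 0, 2], [0, 1, 0], [2, 0, 1]].
B³ = P·diag(-27, 8, -1)·P⁻¹ = [[-131, 0, -52], [0, 8, 0], [260, 0, 103]].
The requested entry is 103.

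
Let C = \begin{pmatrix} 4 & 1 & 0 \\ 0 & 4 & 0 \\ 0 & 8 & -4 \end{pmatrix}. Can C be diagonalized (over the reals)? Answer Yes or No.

Characteristic polynomial: p(r) = r^3 - 4r^2 - 16r + 64 = (r - 4)^2(r + 4).
r = 4 has algebraic multiplicity 2; rank(C − 4I) = 2, so geometric multiplicity = 1.
Geometric multiplicity < algebraic multiplicity, so C is not diagonalizable.

No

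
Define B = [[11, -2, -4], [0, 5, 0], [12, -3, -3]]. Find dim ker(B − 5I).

1

B − 5I = [[6, -2, -4], [0, 0, 0], [12, -3, -8]].
This matrix has rank 2, so its null space has dimension 3 − 2 = 1.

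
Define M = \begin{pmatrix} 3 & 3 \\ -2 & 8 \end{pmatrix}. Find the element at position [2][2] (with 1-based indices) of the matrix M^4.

Characteristic polynomial: μ^2 - 11μ + 30 = (μ - 6)(μ - 5), so the eigenvalues are 5, 6.
μ=6: eigenvector (1, 1).
μ=5: eigenvector (-3, -2).
P = [[1, -3], [1, -2]], D = diag(6, 5), P⁻¹ = [[-2, 3], [-1, 1]].
M⁴ = P·diag(1296, 625)·P⁻¹ = [[-717, 2013], [-1342, 2638]].
The requested entry is 2638.

2638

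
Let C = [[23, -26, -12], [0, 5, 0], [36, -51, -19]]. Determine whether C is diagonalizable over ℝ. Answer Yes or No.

No

Characteristic polynomial: p(μ) = μ^3 - 9μ^2 + 15μ + 25 = (μ - 5)^2(μ + 1).
μ = 5 has algebraic multiplicity 2; rank(C − 5I) = 2, so geometric multiplicity = 1.
Geometric multiplicity < algebraic multiplicity, so C is not diagonalizable.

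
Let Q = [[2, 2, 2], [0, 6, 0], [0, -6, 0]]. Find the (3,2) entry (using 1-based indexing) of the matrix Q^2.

Characteristic polynomial: μ^3 - 8μ^2 + 12μ = μ(μ - 6)(μ - 2), so the eigenvalues are 0, 2, 6.
μ=6: eigenvector (0, 1, -1).
μ=2: eigenvector (1, 0, 0).
μ=0: eigenvector (-1, 0, 1).
P = [[0, 1, -1], [1, 0, 0], [-1, 0, 1]], D = diag(6, 2, 0), P⁻¹ = [[0, 1, 0], [1, 1, 1], [0, 1, 1]].
Q² = P·diag(36, 4, 0)·P⁻¹ = [[4, 4, 4], [0, 36, 0], [0, -36, 0]].
The requested entry is -36.

-36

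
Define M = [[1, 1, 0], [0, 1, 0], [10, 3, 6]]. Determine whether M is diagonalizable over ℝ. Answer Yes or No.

Characteristic polynomial: p(t) = t^3 - 8t^2 + 13t - 6 = (t - 6)(t - 1)^2.
t = 1 has algebraic multiplicity 2; rank(M − 1I) = 2, so geometric multiplicity = 1.
Geometric multiplicity < algebraic multiplicity, so M is not diagonalizable.

No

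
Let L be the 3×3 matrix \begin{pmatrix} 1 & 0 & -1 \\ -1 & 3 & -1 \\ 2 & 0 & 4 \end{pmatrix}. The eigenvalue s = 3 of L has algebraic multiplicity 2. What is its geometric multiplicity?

1

L − 3I = [[-2, 0, -1], [-1, 0, -1], [2, 0, 1]].
This matrix has rank 2, so its null space has dimension 3 − 2 = 1.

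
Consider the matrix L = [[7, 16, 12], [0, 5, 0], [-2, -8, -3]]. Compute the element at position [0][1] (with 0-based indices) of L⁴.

Characteristic polynomial: μ^3 - 9μ^2 + 23μ - 15 = (μ - 5)(μ - 3)(μ - 1), so the eigenvalues are 1, 3, 5.
μ=3: eigenvector (3, 0, -1).
μ=5: eigenvector (4, 1, -2).
μ=1: eigenvector (-2, 0, 1).
P = [[3, 4, -2], [0, 1, 0], [-1, -2, 1]], D = diag(3, 5, 1), P⁻¹ = [[1, 0, 2], [0, 1, 0], [1, 2, 3]].
L⁴ = P·diag(81, 625, 1)·P⁻¹ = [[241, 2496, 480], [0, 625, 0], [-80, -1248, -159]].
The requested entry is 2496.

2496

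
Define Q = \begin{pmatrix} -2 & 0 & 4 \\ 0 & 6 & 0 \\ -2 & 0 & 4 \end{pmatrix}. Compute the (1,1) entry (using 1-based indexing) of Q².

Characteristic polynomial: μ^3 - 8μ^2 + 12μ = μ(μ - 6)(μ - 2), so the eigenvalues are 0, 2, 6.
μ=0: eigenvector (2, 0, 1).
μ=6: eigenvector (0, 1, 0).
μ=2: eigenvector (1, 0, 1).
P = [[2, 0, 1], [0, 1, 0], [1, 0, 1]], D = diag(0, 6, 2), P⁻¹ = [[1, 0, -1], [0, 1, 0], [-1, 0, 2]].
Q² = P·diag(0, 36, 4)·P⁻¹ = [[-4, 0, 8], [0, 36, 0], [-4, 0, 8]].
The requested entry is -4.

-4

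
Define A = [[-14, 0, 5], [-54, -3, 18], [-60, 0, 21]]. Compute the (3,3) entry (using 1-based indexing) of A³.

861

Characteristic polynomial: λ^3 - 4λ^2 - 15λ + 18 = (λ - 6)(λ - 1)(λ + 3), so the eigenvalues are -3, 1, 6.
λ=6: eigenvector (-1, -2, -4).
λ=-3: eigenvector (0, 1, 0).
λ=1: eigenvector (1, 0, 3).
P = [[-1, 0, 1], [-2, 1, 0], [-4, 0, 3]], D = diag(6, -3, 1), P⁻¹ = [[3, 0, -1], [6, 1, -2], [4, 0, -1]].
A³ = P·diag(216, -27, 1)·P⁻¹ = [[-644, 0, 215], [-1458, -27, 486], [-2580, 0, 861]].
The requested entry is 861.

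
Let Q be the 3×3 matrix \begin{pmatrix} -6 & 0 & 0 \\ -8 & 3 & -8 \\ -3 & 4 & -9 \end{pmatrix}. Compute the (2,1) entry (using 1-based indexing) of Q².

Characteristic polynomial: s^3 + 12s^2 + 41s + 30 = (s + 1)(s + 5)(s + 6), so the eigenvalues are -6, -5, -1.
s=-6: eigenvector (1, 0, -1).
s=-5: eigenvector (0, 1, 1).
s=-1: eigenvector (0, -2, -1).
P = [[1, 0, 0], [0, 1, -2], [-1, 1, -1]], D = diag(-6, -5, -1), P⁻¹ = [[1, 0, 0], [2, -1, 2], [1, -1, 1]].
Q² = P·diag(36, 25, 1)·P⁻¹ = [[36, 0, 0], [48, -23, 48], [13, -24, 49]].
The requested entry is 48.

48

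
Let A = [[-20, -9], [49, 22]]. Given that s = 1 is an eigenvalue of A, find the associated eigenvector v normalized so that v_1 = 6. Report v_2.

-14

A − 1I = [[-21, -9], [49, 21]].
Solving (A − 1I)v = 0 gives the eigenspace spanned by (6, -14).
With v_1 = 6, v = (6, -14), so v_2 = -14.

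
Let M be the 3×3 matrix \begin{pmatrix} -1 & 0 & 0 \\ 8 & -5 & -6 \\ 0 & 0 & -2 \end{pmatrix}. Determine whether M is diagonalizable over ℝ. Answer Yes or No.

Yes

Characteristic polynomial: p(r) = r^3 + 8r^2 + 17r + 10 = (r + 1)(r + 2)(r + 5).
All 3 eigenvalues are distinct, so M is diagonalizable.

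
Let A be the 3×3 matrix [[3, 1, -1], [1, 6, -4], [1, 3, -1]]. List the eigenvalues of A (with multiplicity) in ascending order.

Characteristic polynomial: p(λ) = λ^3 - 8λ^2 + 21λ - 18 = (λ - 3)^2(λ - 2).
Roots (with multiplicity): 2, 3, 3.

2, 3, 3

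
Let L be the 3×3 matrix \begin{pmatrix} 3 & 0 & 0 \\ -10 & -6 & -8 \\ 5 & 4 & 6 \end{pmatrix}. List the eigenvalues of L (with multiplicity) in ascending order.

-2, 2, 3

Characteristic polynomial: p(t) = t^3 - 3t^2 - 4t + 12 = (t - 3)(t - 2)(t + 2).
Roots (with multiplicity): -2, 2, 3.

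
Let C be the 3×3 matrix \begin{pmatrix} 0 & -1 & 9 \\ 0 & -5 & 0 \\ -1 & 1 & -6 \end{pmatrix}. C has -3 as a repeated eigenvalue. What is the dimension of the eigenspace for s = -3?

C + 3I = [[3, -1, 9], [0, -2, 0], [-1, 1, -3]].
This matrix has rank 2, so its null space has dimension 3 − 2 = 1.

1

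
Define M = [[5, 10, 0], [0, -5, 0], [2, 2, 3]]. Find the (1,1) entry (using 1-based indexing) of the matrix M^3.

125

Characteristic polynomial: s^3 - 3s^2 - 25s + 75 = (s - 5)(s - 3)(s + 5), so the eigenvalues are -5, 3, 5.
s=3: eigenvector (0, 0, -1).
s=-5: eigenvector (1, -1, 0).
s=5: eigenvector (1, 0, 1).
P = [[0, 1, 1], [0, -1, 0], [-1, 0, 1]], D = diag(3, -5, 5), P⁻¹ = [[1, 1, -1], [0, -1, 0], [1, 1, 0]].
M³ = P·diag(27, -125, 125)·P⁻¹ = [[125, 250, 0], [0, -125, 0], [98, 98, 27]].
The requested entry is 125.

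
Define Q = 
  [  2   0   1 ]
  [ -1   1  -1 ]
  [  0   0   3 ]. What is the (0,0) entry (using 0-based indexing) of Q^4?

Characteristic polynomial: s^3 - 6s^2 + 11s - 6 = (s - 3)(s - 2)(s - 1), so the eigenvalues are 1, 2, 3.
s=2: eigenvector (1, -1, 0).
s=1: eigenvector (0, 1, 0).
s=3: eigenvector (1, -1, 1).
P = [[1, 0, 1], [-1, 1, -1], [0, 0, 1]], D = diag(2, 1, 3), P⁻¹ = [[1, 0, -1], [1, 1, 0], [0, 0, 1]].
Q⁴ = P·diag(16, 1, 81)·P⁻¹ = [[16, 0, 65], [-15, 1, -65], [0, 0, 81]].
The requested entry is 16.

16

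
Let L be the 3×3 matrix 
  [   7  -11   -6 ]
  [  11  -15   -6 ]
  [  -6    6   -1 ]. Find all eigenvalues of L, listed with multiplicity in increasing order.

Characteristic polynomial: p(t) = t^3 + 9t^2 + 24t + 16 = (t + 1)(t + 4)^2.
Roots (with multiplicity): -4, -4, -1.

-4, -4, -1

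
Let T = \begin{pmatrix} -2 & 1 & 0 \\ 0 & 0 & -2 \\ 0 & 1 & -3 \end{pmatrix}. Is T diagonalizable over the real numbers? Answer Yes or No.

No

Characteristic polynomial: p(s) = s^3 + 5s^2 + 8s + 4 = (s + 1)(s + 2)^2.
s = -2 has algebraic multiplicity 2; rank(T + 2I) = 2, so geometric multiplicity = 1.
Geometric multiplicity < algebraic multiplicity, so T is not diagonalizable.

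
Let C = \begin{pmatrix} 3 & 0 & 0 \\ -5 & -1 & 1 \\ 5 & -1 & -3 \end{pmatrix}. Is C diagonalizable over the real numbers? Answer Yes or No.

Characteristic polynomial: p(μ) = μ^3 + μ^2 - 8μ - 12 = (μ - 3)(μ + 2)^2.
μ = -2 has algebraic multiplicity 2; rank(C + 2I) = 2, so geometric multiplicity = 1.
Geometric multiplicity < algebraic multiplicity, so C is not diagonalizable.

No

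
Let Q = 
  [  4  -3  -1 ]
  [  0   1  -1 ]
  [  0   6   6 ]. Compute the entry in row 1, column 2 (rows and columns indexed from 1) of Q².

Characteristic polynomial: r^3 - 11r^2 + 40r - 48 = (r - 4)^2(r - 3), so the eigenvalues are 3, 4, 4.
r=4: eigenvector (1, 0, 0).
r=4: eigenvector (-1, -1, 3).
r=3: eigenvector (-1, -1, 2).
P = [[1, -1, -1], [0, -1, -1], [0, 3, 2]], D = diag(4, 4, 3), P⁻¹ = [[1, -1, 0], [0, 2, 1], [0, -3, -1]].
Q² = P·diag(16, 16, 9)·P⁻¹ = [[16, -21, -7], [0, -5, -7], [0, 42, 30]].
The requested entry is -21.

-21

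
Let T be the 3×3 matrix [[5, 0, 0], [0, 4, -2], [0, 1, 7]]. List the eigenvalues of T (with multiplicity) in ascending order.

Characteristic polynomial: p(μ) = μ^3 - 16μ^2 + 85μ - 150 = (μ - 6)(μ - 5)^2.
Roots (with multiplicity): 5, 5, 6.

5, 5, 6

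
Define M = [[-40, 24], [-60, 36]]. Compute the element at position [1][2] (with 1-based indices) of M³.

384

Characteristic polynomial: μ^2 + 4μ = μ(μ + 4), so the eigenvalues are -4, 0.
μ=-4: eigenvector (2, 3).
μ=0: eigenvector (-3, -5).
P = [[2, -3], [3, -5]], D = diag(-4, 0), P⁻¹ = [[5, -3], [3, -2]].
M³ = P·diag(-64, 0)·P⁻¹ = [[-640, 384], [-960, 576]].
The requested entry is 384.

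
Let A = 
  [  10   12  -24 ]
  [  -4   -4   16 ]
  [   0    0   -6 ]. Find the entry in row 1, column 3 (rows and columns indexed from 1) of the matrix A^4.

Characteristic polynomial: μ^3 - 28μ + 48 = (μ - 4)(μ - 2)(μ + 6), so the eigenvalues are -6, 2, 4.
μ=-6: eigenvector (3, -2, 1).
μ=4: eigenvector (-2, 1, 0).
μ=2: eigenvector (-3, 2, 0).
P = [[3, -2, -3], [-2, 1, 2], [1, 0, 0]], D = diag(-6, 4, 2), P⁻¹ = [[0, 0, 1], [-2, -3, 0], [1, 2, 1]].
A⁴ = P·diag(1296, 256, 16)·P⁻¹ = [[976, 1440, 3840], [-480, -704, -2560], [0, 0, 1296]].
The requested entry is 3840.

3840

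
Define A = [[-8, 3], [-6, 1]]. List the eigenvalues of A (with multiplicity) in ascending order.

-5, -2

Characteristic polynomial: p(r) = r^2 + 7r + 10 = (r + 2)(r + 5).
Roots (with multiplicity): -5, -2.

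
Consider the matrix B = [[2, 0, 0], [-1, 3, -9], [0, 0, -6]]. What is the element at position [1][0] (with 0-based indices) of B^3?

Characteristic polynomial: s^3 + s^2 - 24s + 36 = (s - 3)(s - 2)(s + 6), so the eigenvalues are -6, 2, 3.
s=2: eigenvector (1, 1, 0).
s=3: eigenvector (0, 1, 0).
s=-6: eigenvector (0, 1, 1).
P = [[1, 0, 0], [1, 1, 1], [0, 0, 1]], D = diag(2, 3, -6), P⁻¹ = [[1, 0, 0], [-1, 1, -1], [0, 0, 1]].
B³ = P·diag(8, 27, -216)·P⁻¹ = [[8, 0, 0], [-19, 27, -243], [0, 0, -216]].
The requested entry is -19.

-19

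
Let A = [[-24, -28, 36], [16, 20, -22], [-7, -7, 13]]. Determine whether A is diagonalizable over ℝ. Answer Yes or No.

Yes

Characteristic polynomial: p(t) = t^3 - 9t^2 + 14t + 24 = (t - 6)(t - 4)(t + 1).
All 3 eigenvalues are distinct, so A is diagonalizable.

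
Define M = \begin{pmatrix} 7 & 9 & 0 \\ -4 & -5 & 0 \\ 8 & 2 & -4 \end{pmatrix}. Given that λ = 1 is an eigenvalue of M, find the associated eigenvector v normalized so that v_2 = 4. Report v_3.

-8

M − 1I = [[6, 9, 0], [-4, -6, 0], [8, 2, -5]].
Solving (M − 1I)v = 0 gives the eigenspace spanned by (-6, 4, -8).
With v_2 = 4, v = (-6, 4, -8), so v_3 = -8.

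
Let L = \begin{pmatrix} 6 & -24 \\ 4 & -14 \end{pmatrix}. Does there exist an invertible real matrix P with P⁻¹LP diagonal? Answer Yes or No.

Characteristic polynomial: p(r) = r^2 + 8r + 12 = (r + 2)(r + 6).
All 2 eigenvalues are distinct, so L is diagonalizable.

Yes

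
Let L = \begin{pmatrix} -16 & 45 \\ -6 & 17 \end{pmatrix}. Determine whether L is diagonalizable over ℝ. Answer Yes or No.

Characteristic polynomial: p(r) = r^2 - r - 2 = (r - 2)(r + 1).
All 2 eigenvalues are distinct, so L is diagonalizable.

Yes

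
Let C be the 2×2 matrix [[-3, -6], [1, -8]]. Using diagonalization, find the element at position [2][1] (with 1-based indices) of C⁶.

Characteristic polynomial: r^2 + 11r + 30 = (r + 5)(r + 6), so the eigenvalues are -6, -5.
r=-5: eigenvector (3, 1).
r=-6: eigenvector (2, 1).
P = [[3, 2], [1, 1]], D = diag(-5, -6), P⁻¹ = [[1, -2], [-1, 3]].
C⁶ = P·diag(15625, 46656)·P⁻¹ = [[-46437, 186186], [-31031, 108718]].
The requested entry is -31031.

-31031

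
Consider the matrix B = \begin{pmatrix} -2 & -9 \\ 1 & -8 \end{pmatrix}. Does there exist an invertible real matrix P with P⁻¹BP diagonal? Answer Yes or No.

No

Characteristic polynomial: p(s) = s^2 + 10s + 25 = (s + 5)^2.
s = -5 has algebraic multiplicity 2; rank(B + 5I) = 1, so geometric multiplicity = 1.
Geometric multiplicity < algebraic multiplicity, so B is not diagonalizable.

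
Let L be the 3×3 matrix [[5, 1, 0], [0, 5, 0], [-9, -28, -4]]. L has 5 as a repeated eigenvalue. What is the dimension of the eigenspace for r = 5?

1

L − 5I = [[0, 1, 0], [0, 0, 0], [-9, -28, -9]].
This matrix has rank 2, so its null space has dimension 3 − 2 = 1.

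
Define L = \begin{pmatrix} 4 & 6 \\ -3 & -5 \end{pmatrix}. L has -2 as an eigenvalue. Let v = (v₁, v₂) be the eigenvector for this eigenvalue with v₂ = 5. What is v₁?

L + 2I = [[6, 6], [-3, -3]].
Solving (L + 2I)v = 0 gives the eigenspace spanned by (-5, 5).
With v₂ = 5, v = (-5, 5), so v₁ = -5.

-5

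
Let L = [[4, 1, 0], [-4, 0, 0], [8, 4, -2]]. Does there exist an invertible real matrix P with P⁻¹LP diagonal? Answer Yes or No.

No

Characteristic polynomial: p(λ) = λ^3 - 2λ^2 - 4λ + 8 = (λ - 2)^2(λ + 2).
λ = 2 has algebraic multiplicity 2; rank(L − 2I) = 2, so geometric multiplicity = 1.
Geometric multiplicity < algebraic multiplicity, so L is not diagonalizable.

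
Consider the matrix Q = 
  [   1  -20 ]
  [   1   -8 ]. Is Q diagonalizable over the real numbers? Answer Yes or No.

Characteristic polynomial: p(r) = r^2 + 7r + 12 = (r + 3)(r + 4).
All 2 eigenvalues are distinct, so Q is diagonalizable.

Yes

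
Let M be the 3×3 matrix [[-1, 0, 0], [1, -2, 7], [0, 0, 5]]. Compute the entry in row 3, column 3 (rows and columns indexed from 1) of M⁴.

Characteristic polynomial: r^3 - 2r^2 - 13r - 10 = (r - 5)(r + 1)(r + 2), so the eigenvalues are -2, -1, 5.
r=-1: eigenvector (1, 1, 0).
r=-2: eigenvector (0, 1, 0).
r=5: eigenvector (0, 1, 1).
P = [[1, 0, 0], [1, 1, 1], [0, 0, 1]], D = diag(-1, -2, 5), P⁻¹ = [[1, 0, 0], [-1, 1, -1], [0, 0, 1]].
M⁴ = P·diag(1, 16, 625)·P⁻¹ = [[1, 0, 0], [-15, 16, 609], [0, 0, 625]].
The requested entry is 625.

625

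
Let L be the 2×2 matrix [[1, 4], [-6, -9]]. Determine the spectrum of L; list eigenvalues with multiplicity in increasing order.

Characteristic polynomial: p(r) = r^2 + 8r + 15 = (r + 3)(r + 5).
Roots (with multiplicity): -5, -3.

-5, -3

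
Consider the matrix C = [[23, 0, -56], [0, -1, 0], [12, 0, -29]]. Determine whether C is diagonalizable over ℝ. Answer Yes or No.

Yes

Characteristic polynomial: p(λ) = λ^3 + 7λ^2 + 11λ + 5 = (λ + 1)^2(λ + 5).
λ = -1 has algebraic multiplicity 2; rank(C + 1I) = 1, so geometric multiplicity = 2.
Every eigenvalue has geometric = algebraic multiplicity, so C is diagonalizable.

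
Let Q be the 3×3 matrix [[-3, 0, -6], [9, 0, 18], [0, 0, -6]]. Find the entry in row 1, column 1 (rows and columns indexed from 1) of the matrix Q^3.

-27

Characteristic polynomial: r^3 + 9r^2 + 18r = r(r + 3)(r + 6), so the eigenvalues are -6, -3, 0.
r=-3: eigenvector (1, -3, 0).
r=-6: eigenvector (2, -6, 1).
r=0: eigenvector (0, 1, 0).
P = [[1, 2, 0], [-3, -6, 1], [0, 1, 0]], D = diag(-3, -6, 0), P⁻¹ = [[1, 0, -2], [0, 0, 1], [3, 1, 0]].
Q³ = P·diag(-27, -216, 0)·P⁻¹ = [[-27, 0, -378], [81, 0, 1134], [0, 0, -216]].
The requested entry is -27.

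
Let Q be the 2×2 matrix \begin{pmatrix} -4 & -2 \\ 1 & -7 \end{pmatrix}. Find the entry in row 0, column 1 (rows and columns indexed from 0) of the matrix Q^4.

1342

Characteristic polynomial: s^2 + 11s + 30 = (s + 5)(s + 6), so the eigenvalues are -6, -5.
s=-6: eigenvector (1, 1).
s=-5: eigenvector (-2, -1).
P = [[1, -2], [1, -1]], D = diag(-6, -5), P⁻¹ = [[-1, 2], [-1, 1]].
Q⁴ = P·diag(1296, 625)·P⁻¹ = [[-46, 1342], [-671, 1967]].
The requested entry is 1342.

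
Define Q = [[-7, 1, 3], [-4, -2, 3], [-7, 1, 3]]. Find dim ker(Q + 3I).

1

Q + 3I = [[-4, 1, 3], [-4, 1, 3], [-7, 1, 6]].
This matrix has rank 2, so its null space has dimension 3 − 2 = 1.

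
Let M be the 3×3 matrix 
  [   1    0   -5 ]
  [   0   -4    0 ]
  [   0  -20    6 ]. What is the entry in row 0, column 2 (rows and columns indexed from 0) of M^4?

-1295

Characteristic polynomial: t^3 - 3t^2 - 22t + 24 = (t - 6)(t - 1)(t + 4), so the eigenvalues are -4, 1, 6.
t=1: eigenvector (1, 0, 0).
t=-4: eigenvector (2, 1, 2).
t=6: eigenvector (1, 0, -1).
P = [[1, 2, 1], [0, 1, 0], [0, 2, -1]], D = diag(1, -4, 6), P⁻¹ = [[1, -4, 1], [0, 1, 0], [0, 2, -1]].
M⁴ = P·diag(1, 256, 1296)·P⁻¹ = [[1, 3100, -1295], [0, 256, 0], [0, -2080, 1296]].
The requested entry is -1295.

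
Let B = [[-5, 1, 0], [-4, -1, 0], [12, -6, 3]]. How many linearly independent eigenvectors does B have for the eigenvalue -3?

1

B + 3I = [[-2, 1, 0], [-4, 2, 0], [12, -6, 6]].
This matrix has rank 2, so its null space has dimension 3 − 2 = 1.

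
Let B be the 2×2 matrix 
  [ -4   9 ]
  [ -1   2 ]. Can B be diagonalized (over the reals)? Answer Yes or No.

Characteristic polynomial: p(r) = r^2 + 2r + 1 = (r + 1)^2.
r = -1 has algebraic multiplicity 2; rank(B + 1I) = 1, so geometric multiplicity = 1.
Geometric multiplicity < algebraic multiplicity, so B is not diagonalizable.

No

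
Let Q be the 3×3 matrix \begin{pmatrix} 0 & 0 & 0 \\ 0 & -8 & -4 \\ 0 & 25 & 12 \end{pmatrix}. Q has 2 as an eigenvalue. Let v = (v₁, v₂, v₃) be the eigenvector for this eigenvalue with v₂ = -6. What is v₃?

Q − 2I = [[-2, 0, 0], [0, -10, -4], [0, 25, 10]].
Solving (Q − 2I)v = 0 gives the eigenspace spanned by (0, -6, 15).
With v₂ = -6, v = (0, -6, 15), so v₃ = 15.

15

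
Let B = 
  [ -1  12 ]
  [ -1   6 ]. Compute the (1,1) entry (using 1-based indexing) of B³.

Characteristic polynomial: r^2 - 5r + 6 = (r - 3)(r - 2), so the eigenvalues are 2, 3.
r=2: eigenvector (4, 1).
r=3: eigenvector (3, 1).
P = [[4, 3], [1, 1]], D = diag(2, 3), P⁻¹ = [[1, -3], [-1, 4]].
B³ = P·diag(8, 27)·P⁻¹ = [[-49, 228], [-19, 84]].
The requested entry is -49.

-49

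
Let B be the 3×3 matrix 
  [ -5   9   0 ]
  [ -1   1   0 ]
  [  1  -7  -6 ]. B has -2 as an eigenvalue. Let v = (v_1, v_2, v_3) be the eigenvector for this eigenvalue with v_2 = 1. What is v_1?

B + 2I = [[-3, 9, 0], [-1, 3, 0], [1, -7, -4]].
Solving (B + 2I)v = 0 gives the eigenspace spanned by (3, 1, -1).
With v_2 = 1, v = (3, 1, -1), so v_1 = 3.

3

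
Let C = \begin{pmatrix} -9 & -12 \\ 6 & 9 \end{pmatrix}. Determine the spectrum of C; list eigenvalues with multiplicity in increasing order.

Characteristic polynomial: p(λ) = λ^2 - 9 = (λ - 3)(λ + 3).
Roots (with multiplicity): -3, 3.

-3, 3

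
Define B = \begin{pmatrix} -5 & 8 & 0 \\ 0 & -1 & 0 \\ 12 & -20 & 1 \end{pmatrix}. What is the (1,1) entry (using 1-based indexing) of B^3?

-125

Characteristic polynomial: r^3 + 5r^2 - r - 5 = (r - 1)(r + 1)(r + 5), so the eigenvalues are -5, -1, 1.
r=-5: eigenvector (1, 0, -2).
r=-1: eigenvector (2, 1, -2).
r=1: eigenvector (0, 0, 1).
P = [[1, 2, 0], [0, 1, 0], [-2, -2, 1]], D = diag(-5, -1, 1), P⁻¹ = [[1, -2, 0], [0, 1, 0], [2, -2, 1]].
B³ = P·diag(-125, -1, 1)·P⁻¹ = [[-125, 248, 0], [0, -1, 0], [252, -500, 1]].
The requested entry is -125.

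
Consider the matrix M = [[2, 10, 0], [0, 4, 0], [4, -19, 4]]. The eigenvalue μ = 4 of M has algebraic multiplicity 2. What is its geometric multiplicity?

1

M − 4I = [[-2, 10, 0], [0, 0, 0], [4, -19, 0]].
This matrix has rank 2, so its null space has dimension 3 − 2 = 1.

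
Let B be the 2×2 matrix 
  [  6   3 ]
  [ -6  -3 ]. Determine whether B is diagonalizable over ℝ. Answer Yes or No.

Yes

Characteristic polynomial: p(μ) = μ^2 - 3μ = μ(μ - 3).
All 2 eigenvalues are distinct, so B is diagonalizable.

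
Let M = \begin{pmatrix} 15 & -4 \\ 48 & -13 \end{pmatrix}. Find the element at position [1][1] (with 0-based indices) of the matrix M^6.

Characteristic polynomial: λ^2 - 2λ - 3 = (λ - 3)(λ + 1), so the eigenvalues are -1, 3.
λ=3: eigenvector (1, 3).
λ=-1: eigenvector (1, 4).
P = [[1, 1], [3, 4]], D = diag(3, -1), P⁻¹ = [[4, -1], [-3, 1]].
M⁶ = P·diag(729, 1)·P⁻¹ = [[2913, -728], [8736, -2183]].
The requested entry is -2183.

-2183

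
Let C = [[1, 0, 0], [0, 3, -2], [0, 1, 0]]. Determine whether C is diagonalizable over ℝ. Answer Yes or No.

Characteristic polynomial: p(t) = t^3 - 4t^2 + 5t - 2 = (t - 2)(t - 1)^2.
t = 1 has algebraic multiplicity 2; rank(C − 1I) = 1, so geometric multiplicity = 2.
Every eigenvalue has geometric = algebraic multiplicity, so C is diagonalizable.

Yes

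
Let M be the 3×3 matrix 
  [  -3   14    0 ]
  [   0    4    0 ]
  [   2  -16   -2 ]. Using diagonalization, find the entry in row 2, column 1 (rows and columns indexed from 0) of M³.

Characteristic polynomial: s^3 + s^2 - 14s - 24 = (s - 4)(s + 2)(s + 3), so the eigenvalues are -3, -2, 4.
s=-3: eigenvector (1, 0, -2).
s=4: eigenvector (2, 1, -2).
s=-2: eigenvector (0, 0, 1).
P = [[1, 2, 0], [0, 1, 0], [-2, -2, 1]], D = diag(-3, 4, -2), P⁻¹ = [[1, -2, 0], [0, 1, 0], [2, -2, 1]].
M³ = P·diag(-27, 64, -8)·P⁻¹ = [[-27, 182, 0], [0, 64, 0], [38, -220, -8]].
The requested entry is -220.

-220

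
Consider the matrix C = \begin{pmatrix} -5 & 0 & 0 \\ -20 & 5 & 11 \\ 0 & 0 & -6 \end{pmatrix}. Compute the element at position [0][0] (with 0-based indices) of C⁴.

625

Characteristic polynomial: r^3 + 6r^2 - 25r - 150 = (r - 5)(r + 5)(r + 6), so the eigenvalues are -6, -5, 5.
r=-6: eigenvector (0, -1, 1).
r=5: eigenvector (0, 1, 0).
r=-5: eigenvector (1, 2, 0).
P = [[0, 0, 1], [-1, 1, 2], [1, 0, 0]], D = diag(-6, 5, -5), P⁻¹ = [[0, 0, 1], [-2, 1, 1], [1, 0, 0]].
C⁴ = P·diag(1296, 625, 625)·P⁻¹ = [[625, 0, 0], [0, 625, -671], [0, 0, 1296]].
The requested entry is 625.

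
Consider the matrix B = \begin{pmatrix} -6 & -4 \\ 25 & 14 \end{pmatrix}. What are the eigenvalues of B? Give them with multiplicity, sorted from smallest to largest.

4, 4

Characteristic polynomial: p(λ) = λ^2 - 8λ + 16 = (λ - 4)^2.
Roots (with multiplicity): 4, 4.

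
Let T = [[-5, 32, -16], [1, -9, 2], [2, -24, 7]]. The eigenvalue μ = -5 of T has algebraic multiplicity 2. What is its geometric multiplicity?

1

T + 5I = [[0, 32, -16], [1, -4, 2], [2, -24, 12]].
This matrix has rank 2, so its null space has dimension 3 − 2 = 1.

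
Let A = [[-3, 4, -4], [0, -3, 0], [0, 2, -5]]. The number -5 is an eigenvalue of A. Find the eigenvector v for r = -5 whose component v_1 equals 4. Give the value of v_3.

A + 5I = [[2, 4, -4], [0, 2, 0], [0, 2, 0]].
Solving (A + 5I)v = 0 gives the eigenspace spanned by (4, 0, 2).
With v_1 = 4, v = (4, 0, 2), so v_3 = 2.

2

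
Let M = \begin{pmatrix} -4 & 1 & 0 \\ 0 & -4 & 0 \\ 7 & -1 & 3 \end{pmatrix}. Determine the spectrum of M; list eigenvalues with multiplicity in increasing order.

Characteristic polynomial: p(r) = r^3 + 5r^2 - 8r - 48 = (r - 3)(r + 4)^2.
Roots (with multiplicity): -4, -4, 3.

-4, -4, 3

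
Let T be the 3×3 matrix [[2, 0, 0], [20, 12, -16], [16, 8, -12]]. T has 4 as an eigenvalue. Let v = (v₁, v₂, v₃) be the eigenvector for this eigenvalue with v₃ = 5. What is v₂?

T − 4I = [[-2, 0, 0], [20, 8, -16], [16, 8, -16]].
Solving (T − 4I)v = 0 gives the eigenspace spanned by (0, 10, 5).
With v₃ = 5, v = (0, 10, 5), so v₂ = 10.

10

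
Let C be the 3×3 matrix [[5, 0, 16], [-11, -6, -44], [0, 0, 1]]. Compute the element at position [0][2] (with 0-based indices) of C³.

Characteristic polynomial: r^3 - 31r + 30 = (r - 5)(r - 1)(r + 6), so the eigenvalues are -6, 1, 5.
r=5: eigenvector (1, -1, 0).
r=-6: eigenvector (0, 1, 0).
r=1: eigenvector (-4, 0, 1).
P = [[1, 0, -4], [-1, 1, 0], [0, 0, 1]], D = diag(5, -6, 1), P⁻¹ = [[1, 0, 4], [1, 1, 4], [0, 0, 1]].
C³ = P·diag(125, -216, 1)·P⁻¹ = [[125, 0, 496], [-341, -216, -1364], [0, 0, 1]].
The requested entry is 496.

496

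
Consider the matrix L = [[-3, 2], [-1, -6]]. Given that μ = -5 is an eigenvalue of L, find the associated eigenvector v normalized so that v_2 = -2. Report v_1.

L + 5I = [[2, 2], [-1, -1]].
Solving (L + 5I)v = 0 gives the eigenspace spanned by (2, -2).
With v_2 = -2, v = (2, -2), so v_1 = 2.

2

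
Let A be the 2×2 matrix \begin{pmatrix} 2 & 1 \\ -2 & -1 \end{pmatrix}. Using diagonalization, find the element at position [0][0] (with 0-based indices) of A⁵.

Characteristic polynomial: s^2 - s = s(s - 1), so the eigenvalues are 0, 1.
s=1: eigenvector (1, -1).
s=0: eigenvector (-1, 2).
P = [[1, -1], [-1, 2]], D = diag(1, 0), P⁻¹ = [[2, 1], [1, 1]].
A⁵ = P·diag(1, 0)·P⁻¹ = [[2, 1], [-2, -1]].
The requested entry is 2.

2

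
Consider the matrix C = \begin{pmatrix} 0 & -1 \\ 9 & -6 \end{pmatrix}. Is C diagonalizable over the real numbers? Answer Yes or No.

No

Characteristic polynomial: p(s) = s^2 + 6s + 9 = (s + 3)^2.
s = -3 has algebraic multiplicity 2; rank(C + 3I) = 1, so geometric multiplicity = 1.
Geometric multiplicity < algebraic multiplicity, so C is not diagonalizable.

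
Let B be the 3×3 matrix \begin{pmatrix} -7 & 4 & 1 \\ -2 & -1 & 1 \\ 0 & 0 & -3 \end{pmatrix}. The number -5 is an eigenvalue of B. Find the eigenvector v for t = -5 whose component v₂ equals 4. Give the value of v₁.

B + 5I = [[-2, 4, 1], [-2, 4, 1], [0, 0, 2]].
Solving (B + 5I)v = 0 gives the eigenspace spanned by (8, 4, 0).
With v₂ = 4, v = (8, 4, 0), so v₁ = 8.

8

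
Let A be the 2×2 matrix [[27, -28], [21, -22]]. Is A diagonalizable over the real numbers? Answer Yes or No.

Characteristic polynomial: p(λ) = λ^2 - 5λ - 6 = (λ - 6)(λ + 1).
All 2 eigenvalues are distinct, so A is diagonalizable.

Yes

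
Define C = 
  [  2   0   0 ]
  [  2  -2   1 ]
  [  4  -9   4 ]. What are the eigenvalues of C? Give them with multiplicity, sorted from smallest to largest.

Characteristic polynomial: p(r) = r^3 - 4r^2 + 5r - 2 = (r - 2)(r - 1)^2.
Roots (with multiplicity): 1, 1, 2.

1, 1, 2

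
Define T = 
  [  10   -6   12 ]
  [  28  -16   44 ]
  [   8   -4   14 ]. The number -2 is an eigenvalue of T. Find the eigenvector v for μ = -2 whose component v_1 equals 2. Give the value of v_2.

T + 2I = [[12, -6, 12], [28, -14, 44], [8, -4, 16]].
Solving (T + 2I)v = 0 gives the eigenspace spanned by (2, 4, 0).
With v_1 = 2, v = (2, 4, 0), so v_2 = 4.

4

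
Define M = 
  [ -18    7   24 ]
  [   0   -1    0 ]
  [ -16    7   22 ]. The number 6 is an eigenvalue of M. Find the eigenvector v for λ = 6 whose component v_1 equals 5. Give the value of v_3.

5

M − 6I = [[-24, 7, 24], [0, -7, 0], [-16, 7, 16]].
Solving (M − 6I)v = 0 gives the eigenspace spanned by (5, 0, 5).
With v_1 = 5, v = (5, 0, 5), so v_3 = 5.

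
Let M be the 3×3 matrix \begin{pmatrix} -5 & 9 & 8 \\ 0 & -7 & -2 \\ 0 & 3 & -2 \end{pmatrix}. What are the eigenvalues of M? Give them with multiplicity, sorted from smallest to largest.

Characteristic polynomial: p(s) = s^3 + 14s^2 + 65s + 100 = (s + 4)(s + 5)^2.
Roots (with multiplicity): -5, -5, -4.

-5, -5, -4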